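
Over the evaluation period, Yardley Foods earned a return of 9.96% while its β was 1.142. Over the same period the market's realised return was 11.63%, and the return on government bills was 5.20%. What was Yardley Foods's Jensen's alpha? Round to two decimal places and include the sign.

Market excess return = 11.63% − 5.20% = 6.43%
CAPM benchmark = R_f + β(R_m − R_f) = 5.20% + 1.142 × 6.43% = 12.54306%
α = actual − benchmark = 9.96% − 12.54306% = -2.58%

-2.58%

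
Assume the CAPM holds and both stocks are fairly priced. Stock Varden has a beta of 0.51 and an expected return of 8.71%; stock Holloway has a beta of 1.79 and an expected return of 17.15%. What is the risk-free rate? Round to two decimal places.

Both satisfy E(R) = R_f + β·MRP, so the slope of the SML is
MRP = (17.15% − 8.71%) / (1.79 − 0.51) = 8.44% / 1.28 = 6.5938%
R_f = E(R_Varden) − β_Varden·MRP = 8.71% − 0.51 × 6.5938% = 5.3472%

5.35%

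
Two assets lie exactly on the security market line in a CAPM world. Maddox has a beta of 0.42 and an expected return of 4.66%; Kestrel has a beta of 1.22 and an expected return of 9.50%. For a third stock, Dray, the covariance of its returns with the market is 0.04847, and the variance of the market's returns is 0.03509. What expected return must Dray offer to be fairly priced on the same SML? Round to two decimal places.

MRP = (9.50% − 4.66%) / (1.22 − 0.42) = 6.0500%
R_f = 4.66% − 0.42 × 6.0500% = 2.1190%
β_Dray = Cov / Var(R_m) = 0.04847 / 0.03509 = 1.3813
E(R_Dray) = R_f + β × MRP = 2.1190% + 1.3813 × 6.0500% = 10.48%

10.48%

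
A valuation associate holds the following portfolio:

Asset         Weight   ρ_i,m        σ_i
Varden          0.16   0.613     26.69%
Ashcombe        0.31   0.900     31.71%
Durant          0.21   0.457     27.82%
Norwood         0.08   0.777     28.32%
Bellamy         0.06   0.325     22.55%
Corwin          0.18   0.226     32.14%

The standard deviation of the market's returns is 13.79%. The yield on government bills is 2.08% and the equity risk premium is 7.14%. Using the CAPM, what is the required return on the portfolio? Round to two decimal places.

β_Varden = 0.613 × 26.69% / 13.79% = 1.1864
β_Ashcombe = 0.900 × 31.71% / 13.79% = 2.0695
β_Durant = 0.457 × 27.82% / 13.79% = 0.9220
β_Norwood = 0.777 × 28.32% / 13.79% = 1.5957
β_Bellamy = 0.325 × 22.55% / 13.79% = 0.5315
β_Corwin = 0.226 × 32.14% / 13.79% = 0.5267
β_P = Σ w_i β_i = 0.16×1.1864 + 0.31×2.0695 + 0.21×0.9220 + 0.08×1.5957 + 0.06×0.5315 + 0.18×0.5267 = 1.2793
E(R_P) = R_f + β_P × MRP = 2.08% + 1.2793 × 7.14% = 11.21%

11.21%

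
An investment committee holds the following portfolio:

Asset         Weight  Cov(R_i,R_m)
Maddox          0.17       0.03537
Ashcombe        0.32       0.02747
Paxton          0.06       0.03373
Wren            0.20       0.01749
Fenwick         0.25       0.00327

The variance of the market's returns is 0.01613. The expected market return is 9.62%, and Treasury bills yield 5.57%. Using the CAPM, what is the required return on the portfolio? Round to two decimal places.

10.88%

β_Maddox = 0.03537 / 0.01613 = 2.1928
β_Ashcombe = 0.02747 / 0.01613 = 1.7030
β_Paxton = 0.03373 / 0.01613 = 2.0911
β_Wren = 0.01749 / 0.01613 = 1.0843
β_Fenwick = 0.00327 / 0.01613 = 0.2027
β_P = Σ w_i β_i = 0.17×2.1928 + 0.32×1.7030 + 0.06×2.0911 + 0.20×1.0843 + 0.25×0.2027 = 1.3107
MRP = 9.62% − 5.57% = 4.05%
E(R_P) = R_f + β_P × MRP = 5.57% + 1.3107 × 4.05% = 10.88%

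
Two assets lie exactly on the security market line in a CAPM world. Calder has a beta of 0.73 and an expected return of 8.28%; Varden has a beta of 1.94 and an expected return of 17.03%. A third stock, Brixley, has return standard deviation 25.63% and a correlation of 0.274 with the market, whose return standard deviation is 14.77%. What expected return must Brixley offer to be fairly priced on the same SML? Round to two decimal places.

MRP = (17.03% − 8.28%) / (1.94 − 0.73) = 7.2314%
R_f = 8.28% − 0.73 × 7.2314% = 3.0011%
β_Brixley = ρ·σ_i/σ_m = 0.274 × 25.63 / 14.77 = 0.4755
E(R_Brixley) = R_f + β × MRP = 3.0011% + 0.4755 × 7.2314% = 6.44%

6.44%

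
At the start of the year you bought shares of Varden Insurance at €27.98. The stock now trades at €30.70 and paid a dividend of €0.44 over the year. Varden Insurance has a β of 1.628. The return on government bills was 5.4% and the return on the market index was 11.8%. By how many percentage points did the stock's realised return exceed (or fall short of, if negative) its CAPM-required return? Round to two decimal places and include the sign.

Realised HPR = (P1 + D1 − P0) / P0 = (30.70 + 0.44 − 27.98) / 27.98 = 3.16 / 27.98 = 11.2938%
MRP = 11.8% − 5.4% = 6.40%
CAPM required = R_f + β·MRP = 5.4% + 1.628 × 6.4% = 15.8192%
α = realised − required = 11.2938% − 15.8192% = -4.53%

-4.53%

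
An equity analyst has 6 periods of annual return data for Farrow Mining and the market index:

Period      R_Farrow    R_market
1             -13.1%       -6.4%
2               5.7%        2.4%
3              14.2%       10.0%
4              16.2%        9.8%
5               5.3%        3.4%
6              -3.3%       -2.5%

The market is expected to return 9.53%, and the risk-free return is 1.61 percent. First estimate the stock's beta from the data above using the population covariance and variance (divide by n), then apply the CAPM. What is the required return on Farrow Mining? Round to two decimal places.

Mean R_i = (-13.1 + 5.7 + 14.2 + 16.2 + 5.3 − 3.3) / 6 = 4.1667%
Mean R_m = (-6.4 + 2.4 + 10.0 + 9.8 + 3.4 − 2.5) / 6 = 2.7833%
Σ(R_i − R̄_i)(R_m − R̄_m) = 354.9667  ⇒  Cov = 354.9667 / 6 = 59.1611
Σ(R_m − R̄_m)² = 214.0883  ⇒  Var(R_m) = 214.0883 / 6 = 35.6814
β = Cov / Var(R_m) = 59.1611 / 35.6814 = 1.6580
MRP = 9.53% − 1.61% = 7.92%
E(R) = R_f + β × MRP = 1.61% + 1.6580 × 7.92% = 14.74%

14.74%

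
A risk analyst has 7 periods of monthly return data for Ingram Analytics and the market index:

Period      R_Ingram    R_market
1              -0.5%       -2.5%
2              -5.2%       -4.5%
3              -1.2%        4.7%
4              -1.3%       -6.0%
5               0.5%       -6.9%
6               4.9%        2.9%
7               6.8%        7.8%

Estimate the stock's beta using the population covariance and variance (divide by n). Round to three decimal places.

Mean R_i = (-0.5 − 5.2 − 1.2 − 1.3 + 0.5 + 4.9 + 6.8) / 7 = 0.5714%
Mean R_m = (-2.5 − 4.5 + 4.7 − 6.0 − 6.9 + 2.9 + 7.8) / 7 = -0.6429%
Σ(R_i − R̄_i)(R_m − R̄_m) = 93.1814  ⇒  Cov = 93.1814 / 7 = 13.3116
Σ(R_m − R̄_m)² = 198.5571  ⇒  Var(R_m) = 198.5571 / 7 = 28.3653
β = Cov / Var(R_m) = 13.3116 / 28.3653 = 0.4693

0.469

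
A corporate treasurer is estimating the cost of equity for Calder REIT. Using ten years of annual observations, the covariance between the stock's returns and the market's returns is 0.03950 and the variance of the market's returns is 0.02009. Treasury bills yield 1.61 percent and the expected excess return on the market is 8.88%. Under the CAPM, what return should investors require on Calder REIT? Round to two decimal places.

β = Cov(R_i, R_m) / Var(R_m) = 0.03950 / 0.02009 = 1.9662
E(R) = R_f + β × MRP = 1.61% + 1.9662 × 8.88% = 19.07%

19.07%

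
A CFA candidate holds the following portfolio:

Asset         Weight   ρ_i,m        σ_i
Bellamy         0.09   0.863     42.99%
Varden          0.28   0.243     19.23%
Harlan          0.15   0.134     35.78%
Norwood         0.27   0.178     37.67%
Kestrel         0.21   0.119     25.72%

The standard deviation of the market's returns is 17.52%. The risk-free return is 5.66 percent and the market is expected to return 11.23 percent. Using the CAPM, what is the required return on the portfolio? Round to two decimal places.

8.15%

β_Bellamy = 0.863 × 42.99% / 17.52% = 2.1176
β_Varden = 0.243 × 19.23% / 17.52% = 0.2667
β_Harlan = 0.134 × 35.78% / 17.52% = 0.2737
β_Norwood = 0.178 × 37.67% / 17.52% = 0.3827
β_Kestrel = 0.119 × 25.72% / 17.52% = 0.1747
β_P = Σ w_i β_i = 0.09×2.1176 + 0.28×0.2667 + 0.15×0.2737 + 0.27×0.3827 + 0.21×0.1747 = 0.4463
MRP = 11.23% − 5.66% = 5.57%
E(R_P) = R_f + β_P × MRP = 5.66% + 0.4463 × 5.57% = 8.15%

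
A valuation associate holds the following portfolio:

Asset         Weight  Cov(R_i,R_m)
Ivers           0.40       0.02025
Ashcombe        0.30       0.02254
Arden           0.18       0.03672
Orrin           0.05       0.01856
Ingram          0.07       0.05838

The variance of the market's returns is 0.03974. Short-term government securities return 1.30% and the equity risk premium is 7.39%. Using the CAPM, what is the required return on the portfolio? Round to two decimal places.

β_Ivers = 0.02025 / 0.03974 = 0.5096
β_Ashcombe = 0.02254 / 0.03974 = 0.5672
β_Arden = 0.03672 / 0.03974 = 0.9240
β_Orrin = 0.01856 / 0.03974 = 0.4670
β_Ingram = 0.05838 / 0.03974 = 1.4690
β_P = Σ w_i β_i = 0.40×0.5096 + 0.30×0.5672 + 0.18×0.9240 + 0.05×0.4670 + 0.07×1.4690 = 0.6665
E(R_P) = R_f + β_P × MRP = 1.30% + 0.6665 × 7.39% = 6.23%

6.23%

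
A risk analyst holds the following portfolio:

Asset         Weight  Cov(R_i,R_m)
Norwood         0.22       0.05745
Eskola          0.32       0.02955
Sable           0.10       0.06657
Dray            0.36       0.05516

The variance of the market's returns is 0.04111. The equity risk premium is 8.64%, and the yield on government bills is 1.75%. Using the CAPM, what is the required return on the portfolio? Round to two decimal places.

β_Norwood = 0.05745 / 0.04111 = 1.3975
β_Eskola = 0.02955 / 0.04111 = 0.7188
β_Sable = 0.06657 / 0.04111 = 1.6193
β_Dray = 0.05516 / 0.04111 = 1.3418
β_P = Σ w_i β_i = 0.22×1.3975 + 0.32×0.7188 + 0.10×1.6193 + 0.36×1.3418 = 1.1824
E(R_P) = R_f + β_P × MRP = 1.75% + 1.1824 × 8.64% = 11.97%

11.97%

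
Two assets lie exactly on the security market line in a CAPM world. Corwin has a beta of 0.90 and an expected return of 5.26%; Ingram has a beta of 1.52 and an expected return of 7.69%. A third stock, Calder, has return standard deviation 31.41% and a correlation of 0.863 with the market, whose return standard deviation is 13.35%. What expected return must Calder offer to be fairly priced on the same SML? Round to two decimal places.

MRP = (7.69% − 5.26%) / (1.52 − 0.90) = 3.9194%
R_f = 5.26% − 0.90 × 3.9194% = 1.7325%
β_Calder = ρ·σ_i/σ_m = 0.863 × 31.41 / 13.35 = 2.0305
E(R_Calder) = R_f + β × MRP = 1.7325% + 2.0305 × 3.9194% = 9.69%

9.69%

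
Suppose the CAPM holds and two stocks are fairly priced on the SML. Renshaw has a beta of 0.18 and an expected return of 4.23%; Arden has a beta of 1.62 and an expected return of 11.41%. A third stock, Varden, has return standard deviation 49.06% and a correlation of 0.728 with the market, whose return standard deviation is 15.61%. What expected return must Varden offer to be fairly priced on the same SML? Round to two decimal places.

14.74%

MRP = (11.41% − 4.23%) / (1.62 − 0.18) = 4.9861%
R_f = 4.23% − 0.18 × 4.9861% = 3.3325%
β_Varden = ρ·σ_i/σ_m = 0.728 × 49.06 / 15.61 = 2.2880
E(R_Varden) = R_f + β × MRP = 3.3325% + 2.2880 × 4.9861% = 14.74%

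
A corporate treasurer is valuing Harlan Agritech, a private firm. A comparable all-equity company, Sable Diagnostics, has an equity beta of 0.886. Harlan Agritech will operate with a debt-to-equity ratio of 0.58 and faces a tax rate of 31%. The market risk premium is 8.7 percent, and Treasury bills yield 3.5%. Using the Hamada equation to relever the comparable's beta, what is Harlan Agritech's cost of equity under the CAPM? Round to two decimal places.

β_L = β_U × [1 + (1 − t)(D/E)] = 0.886 × [1 + (1 − 0.31) × 0.58]
    = 0.886 × [1 + 0.69 × 0.58] = 0.886 × 1.4002 = 1.2406
E(R) = R_f + β_L × MRP = 3.5% + 1.2406 × 8.7% = 14.29%

14.29%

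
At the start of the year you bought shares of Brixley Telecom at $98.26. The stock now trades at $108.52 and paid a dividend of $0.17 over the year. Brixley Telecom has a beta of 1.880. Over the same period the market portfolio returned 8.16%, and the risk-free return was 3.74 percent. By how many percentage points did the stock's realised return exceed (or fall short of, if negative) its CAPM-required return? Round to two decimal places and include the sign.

Realised HPR = (P1 + D1 − P0) / P0 = (108.52 + 0.17 − 98.26) / 98.26 = 10.43 / 98.26 = 10.6147%
MRP = 8.16% − 3.74% = 4.42%
CAPM required = R_f + β·MRP = 3.74% + 1.880 × 4.42% = 12.04960%
α = realised − required = 10.6147% − 12.04960% = -1.43%

-1.43%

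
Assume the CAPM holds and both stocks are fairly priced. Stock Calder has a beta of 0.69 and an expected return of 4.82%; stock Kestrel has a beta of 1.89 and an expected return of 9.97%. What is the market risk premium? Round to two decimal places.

Both satisfy E(R) = R_f + β·MRP, so the slope of the SML is
MRP = (9.97% − 4.82%) / (1.89 − 0.69) = 5.15% / 1.20 = 4.2917%

4.29%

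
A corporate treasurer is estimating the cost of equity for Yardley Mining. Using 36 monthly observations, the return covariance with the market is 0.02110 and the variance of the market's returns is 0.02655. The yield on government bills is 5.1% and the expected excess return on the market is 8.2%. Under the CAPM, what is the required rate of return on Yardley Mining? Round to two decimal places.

β = Cov(R_i, R_m) / Var(R_m) = 0.02110 / 0.02655 = 0.7947
E(R) = R_f + β × MRP = 5.1% + 0.7947 × 8.2% = 11.62%

11.62%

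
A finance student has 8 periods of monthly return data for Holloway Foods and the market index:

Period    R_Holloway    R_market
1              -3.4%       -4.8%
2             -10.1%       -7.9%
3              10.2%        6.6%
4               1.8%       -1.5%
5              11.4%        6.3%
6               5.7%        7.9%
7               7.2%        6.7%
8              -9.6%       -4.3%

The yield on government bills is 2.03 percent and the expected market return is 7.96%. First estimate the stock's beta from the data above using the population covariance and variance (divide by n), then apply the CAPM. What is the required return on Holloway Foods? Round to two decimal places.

9.32%

Mean R_i = (-3.4 − 10.1 + 10.2 + 1.8 + 11.4 + 5.7 + 7.2 − 9.6) / 8 = 1.6500%
Mean R_m = (-4.8 − 7.9 + 6.6 − 1.5 + 6.3 + 7.9 + 6.7 − 4.3) / 8 = 1.1250%
Σ(R_i − R̄_i)(R_m − R̄_m) = 352.2500  ⇒  Cov = 352.2500 / 8 = 44.0313
Σ(R_m − R̄_m)² = 286.6150  ⇒  Var(R_m) = 286.6150 / 8 = 35.8269
β = Cov / Var(R_m) = 44.0313 / 35.8269 = 1.2290
MRP = 7.96% − 2.03% = 5.93%
E(R) = R_f + β × MRP = 2.03% + 1.2290 × 5.93% = 9.32%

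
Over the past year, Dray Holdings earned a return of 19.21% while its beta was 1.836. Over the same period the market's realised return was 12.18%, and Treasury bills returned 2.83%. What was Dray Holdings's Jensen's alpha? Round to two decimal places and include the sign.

Market excess return = 12.18% − 2.83% = 9.35%
CAPM benchmark = R_f + β(R_m − R_f) = 2.83% + 1.836 × 9.35% = 19.99660%
α = actual − benchmark = 19.21% − 19.99660% = -0.79%

-0.79%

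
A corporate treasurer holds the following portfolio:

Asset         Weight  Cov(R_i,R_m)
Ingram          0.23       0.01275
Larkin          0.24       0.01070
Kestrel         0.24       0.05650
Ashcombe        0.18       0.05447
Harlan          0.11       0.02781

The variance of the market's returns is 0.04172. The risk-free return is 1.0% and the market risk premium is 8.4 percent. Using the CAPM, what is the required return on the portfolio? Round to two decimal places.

β_Ingram = 0.01275 / 0.04172 = 0.3056
β_Larkin = 0.01070 / 0.04172 = 0.2565
β_Kestrel = 0.05650 / 0.04172 = 1.3543
β_Ashcombe = 0.05447 / 0.04172 = 1.3056
β_Harlan = 0.02781 / 0.04172 = 0.6666
β_P = Σ w_i β_i = 0.23×0.3056 + 0.24×0.2565 + 0.24×1.3543 + 0.18×1.3056 + 0.11×0.6666 = 0.7652
E(R_P) = R_f + β_P × MRP = 1.0% + 0.7652 × 8.4% = 7.43%

7.43%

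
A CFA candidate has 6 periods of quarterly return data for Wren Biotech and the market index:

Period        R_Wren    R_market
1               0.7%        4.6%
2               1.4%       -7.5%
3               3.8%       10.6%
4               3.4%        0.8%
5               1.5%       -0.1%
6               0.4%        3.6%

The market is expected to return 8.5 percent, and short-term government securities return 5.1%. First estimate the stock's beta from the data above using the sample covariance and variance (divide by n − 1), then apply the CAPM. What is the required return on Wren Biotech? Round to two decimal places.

5.38%

Mean R_i = (0.7 + 1.4 + 3.8 + 3.4 + 1.5 + 0.4) / 6 = 1.8667%
Mean R_m = (4.6 − 7.5 + 10.6 + 0.8 − 0.1 + 3.6) / 6 = 2.0000%
Σ(R_i − R̄_i)(R_m − R̄_m) = 14.6100  ⇒  Cov = 14.6100 / 5 = 2.9220
Σ(R_m − R̄_m)² = 179.3800  ⇒  Var(R_m) = 179.3800 / 5 = 35.8760
β = Cov / Var(R_m) = 2.9220 / 35.8760 = 0.0814
MRP = 8.5% − 5.1% = 3.40%
E(R) = R_f + β × MRP = 5.1% + 0.0814 × 3.4% = 5.38%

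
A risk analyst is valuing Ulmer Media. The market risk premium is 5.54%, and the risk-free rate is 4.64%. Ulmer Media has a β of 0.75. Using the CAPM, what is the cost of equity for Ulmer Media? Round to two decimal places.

8.80%

E(R) = R_f + β × MRP = 4.64% + 0.75 × 5.54% = 8.80%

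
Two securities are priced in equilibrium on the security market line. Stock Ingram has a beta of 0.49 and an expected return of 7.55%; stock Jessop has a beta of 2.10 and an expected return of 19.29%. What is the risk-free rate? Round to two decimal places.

3.98%

Both satisfy E(R) = R_f + β·MRP, so the slope of the SML is
MRP = (19.29% − 7.55%) / (2.10 − 0.49) = 11.74% / 1.61 = 7.2919%
R_f = E(R_Ingram) − β_Ingram·MRP = 7.55% − 0.49 × 7.2919% = 3.9770%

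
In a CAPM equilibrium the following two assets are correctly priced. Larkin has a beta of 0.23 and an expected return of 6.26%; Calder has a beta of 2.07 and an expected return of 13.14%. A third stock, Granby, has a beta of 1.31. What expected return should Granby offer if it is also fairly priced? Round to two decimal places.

10.30%

MRP (SML slope) = (13.14% − 6.26%) / (2.07 − 0.23) = 6.88% / 1.84 = 3.7391%
R_f (intercept) = 6.26% − 0.23 × 3.7391% = 5.4000%
E(R_Granby) = R_f + β × MRP = 5.4000% + 1.31 × 3.7391% = 10.30%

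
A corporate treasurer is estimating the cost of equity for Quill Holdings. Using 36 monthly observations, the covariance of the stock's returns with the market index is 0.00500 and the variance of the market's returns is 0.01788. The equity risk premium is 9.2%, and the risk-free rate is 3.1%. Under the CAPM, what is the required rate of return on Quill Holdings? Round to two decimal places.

5.67%

β = Cov(R_i, R_m) / Var(R_m) = 0.00500 / 0.01788 = 0.2796
E(R) = R_f + β × MRP = 3.1% + 0.2796 × 9.2% = 5.67%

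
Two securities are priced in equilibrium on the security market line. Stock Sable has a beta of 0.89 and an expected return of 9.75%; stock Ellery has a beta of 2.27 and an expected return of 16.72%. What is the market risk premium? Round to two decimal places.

5.05%

Both satisfy E(R) = R_f + β·MRP, so the slope of the SML is
MRP = (16.72% − 9.75%) / (2.27 − 0.89) = 6.97% / 1.38 = 5.0507%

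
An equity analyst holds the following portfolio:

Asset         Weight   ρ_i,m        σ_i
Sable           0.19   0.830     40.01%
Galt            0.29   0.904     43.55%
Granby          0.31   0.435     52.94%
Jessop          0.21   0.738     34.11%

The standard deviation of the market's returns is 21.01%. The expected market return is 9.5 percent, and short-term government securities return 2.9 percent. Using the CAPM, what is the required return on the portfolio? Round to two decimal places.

β_Sable = 0.830 × 40.01% / 21.01% = 1.5806
β_Galt = 0.904 × 43.55% / 21.01% = 1.8738
β_Granby = 0.435 × 52.94% / 21.01% = 1.0961
β_Jessop = 0.738 × 34.11% / 21.01% = 1.1982
β_P = Σ w_i β_i = 0.19×1.5806 + 0.29×1.8738 + 0.31×1.0961 + 0.21×1.1982 = 1.4351
MRP = 9.5% − 2.9% = 6.60%
E(R_P) = R_f + β_P × MRP = 2.9% + 1.4351 × 6.6% = 12.37%

12.37%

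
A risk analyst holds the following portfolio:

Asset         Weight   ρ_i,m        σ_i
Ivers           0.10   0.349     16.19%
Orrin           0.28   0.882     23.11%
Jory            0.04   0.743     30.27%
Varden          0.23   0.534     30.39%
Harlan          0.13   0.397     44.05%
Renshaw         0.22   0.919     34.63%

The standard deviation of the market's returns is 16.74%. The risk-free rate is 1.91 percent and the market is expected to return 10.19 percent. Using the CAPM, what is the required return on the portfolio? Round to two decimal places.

11.89%

β_Ivers = 0.349 × 16.19% / 16.74% = 0.3375
β_Orrin = 0.882 × 23.11% / 16.74% = 1.2176
β_Jory = 0.743 × 30.27% / 16.74% = 1.3435
β_Varden = 0.534 × 30.39% / 16.74% = 0.9694
β_Harlan = 0.397 × 44.05% / 16.74% = 1.0447
β_Renshaw = 0.919 × 34.63% / 16.74% = 1.9011
β_P = Σ w_i β_i = 0.10×0.3375 + 0.28×1.2176 + 0.04×1.3435 + 0.23×0.9694 + 0.13×1.0447 + 0.22×1.9011 = 1.2054
MRP = 10.19% − 1.91% = 8.28%
E(R_P) = R_f + β_P × MRP = 1.91% + 1.2054 × 8.28% = 11.89%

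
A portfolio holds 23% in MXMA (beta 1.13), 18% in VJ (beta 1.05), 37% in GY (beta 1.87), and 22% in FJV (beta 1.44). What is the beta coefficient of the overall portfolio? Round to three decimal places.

β_P = Σ w_i β_i = 0.23×1.13 + 0.18×1.05 + 0.37×1.87 + 0.22×1.44 = 1.4576

1.458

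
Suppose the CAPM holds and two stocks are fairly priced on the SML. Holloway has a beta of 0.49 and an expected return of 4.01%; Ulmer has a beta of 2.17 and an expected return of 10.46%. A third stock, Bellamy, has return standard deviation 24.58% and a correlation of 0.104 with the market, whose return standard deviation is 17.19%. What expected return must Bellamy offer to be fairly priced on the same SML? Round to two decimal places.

MRP = (10.46% − 4.01%) / (2.17 − 0.49) = 3.8393%
R_f = 4.01% − 0.49 × 3.8393% = 2.1287%
β_Bellamy = ρ·σ_i/σ_m = 0.104 × 24.58 / 17.19 = 0.1487
E(R_Bellamy) = R_f + β × MRP = 2.1287% + 0.1487 × 3.8393% = 2.70%

2.70%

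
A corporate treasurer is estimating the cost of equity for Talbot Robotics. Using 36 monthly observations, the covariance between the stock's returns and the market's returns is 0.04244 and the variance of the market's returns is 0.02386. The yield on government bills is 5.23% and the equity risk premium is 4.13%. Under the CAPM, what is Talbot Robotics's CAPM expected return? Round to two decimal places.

12.58%

β = Cov(R_i, R_m) / Var(R_m) = 0.04244 / 0.02386 = 1.7787
E(R) = R_f + β × MRP = 5.23% + 1.7787 × 4.13% = 12.58%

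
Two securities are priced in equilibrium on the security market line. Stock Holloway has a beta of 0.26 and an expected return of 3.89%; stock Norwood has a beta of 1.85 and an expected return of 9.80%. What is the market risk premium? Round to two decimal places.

3.72%

Both satisfy E(R) = R_f + β·MRP, so the slope of the SML is
MRP = (9.80% − 3.89%) / (1.85 − 0.26) = 5.91% / 1.59 = 3.7170%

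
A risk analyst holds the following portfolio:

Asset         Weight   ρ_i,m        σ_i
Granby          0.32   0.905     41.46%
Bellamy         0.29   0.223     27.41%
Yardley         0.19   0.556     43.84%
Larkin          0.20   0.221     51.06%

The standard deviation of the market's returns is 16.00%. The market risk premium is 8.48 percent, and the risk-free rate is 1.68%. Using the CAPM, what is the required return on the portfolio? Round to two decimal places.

12.63%

β_Granby = 0.905 × 41.46% / 16.00% = 2.3451
β_Bellamy = 0.223 × 27.41% / 16.00% = 0.3820
β_Yardley = 0.556 × 43.84% / 16.00% = 1.5234
β_Larkin = 0.221 × 51.06% / 16.00% = 0.7053
β_P = Σ w_i β_i = 0.32×2.3451 + 0.29×0.3820 + 0.19×1.5234 + 0.20×0.7053 = 1.2917
E(R_P) = R_f + β_P × MRP = 1.68% + 1.2917 × 8.48% = 12.63%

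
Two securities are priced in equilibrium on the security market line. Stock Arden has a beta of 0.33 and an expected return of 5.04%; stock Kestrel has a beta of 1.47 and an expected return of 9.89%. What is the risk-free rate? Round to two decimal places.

3.64%

Both satisfy E(R) = R_f + β·MRP, so the slope of the SML is
MRP = (9.89% − 5.04%) / (1.47 − 0.33) = 4.85% / 1.14 = 4.2544%
R_f = E(R_Arden) − β_Arden·MRP = 5.04% − 0.33 × 4.2544% = 3.6360%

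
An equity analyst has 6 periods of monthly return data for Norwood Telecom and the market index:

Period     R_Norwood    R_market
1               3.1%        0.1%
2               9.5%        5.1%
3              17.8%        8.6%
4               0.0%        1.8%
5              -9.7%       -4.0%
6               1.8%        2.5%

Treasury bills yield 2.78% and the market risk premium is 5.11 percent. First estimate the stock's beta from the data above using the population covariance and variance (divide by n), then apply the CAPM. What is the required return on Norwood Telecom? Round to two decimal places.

Mean R_i = (3.1 + 9.5 + 17.8 + 0.0 − 9.7 + 1.8) / 6 = 3.7500%
Mean R_m = (0.1 + 5.1 + 8.6 + 1.8 − 4.0 + 2.5) / 6 = 2.3500%
Σ(R_i − R̄_i)(R_m − R̄_m) = 192.2650  ⇒  Cov = 192.2650 / 6 = 32.0442
Σ(R_m − R̄_m)² = 92.3350  ⇒  Var(R_m) = 92.3350 / 6 = 15.3892
β = Cov / Var(R_m) = 32.0442 / 15.3892 = 2.0823
E(R) = R_f + β × MRP = 2.78% + 2.0823 × 5.11% = 13.42%

13.42%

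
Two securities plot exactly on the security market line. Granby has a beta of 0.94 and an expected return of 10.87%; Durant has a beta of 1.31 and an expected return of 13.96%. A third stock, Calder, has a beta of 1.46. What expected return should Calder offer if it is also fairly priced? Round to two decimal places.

15.21%

MRP (SML slope) = (13.96% − 10.87%) / (1.31 − 0.94) = 3.09% / 0.37 = 8.3514%
R_f (intercept) = 10.87% − 0.94 × 8.3514% = 3.0197%
E(R_Calder) = R_f + β × MRP = 3.0197% + 1.46 × 8.3514% = 15.21%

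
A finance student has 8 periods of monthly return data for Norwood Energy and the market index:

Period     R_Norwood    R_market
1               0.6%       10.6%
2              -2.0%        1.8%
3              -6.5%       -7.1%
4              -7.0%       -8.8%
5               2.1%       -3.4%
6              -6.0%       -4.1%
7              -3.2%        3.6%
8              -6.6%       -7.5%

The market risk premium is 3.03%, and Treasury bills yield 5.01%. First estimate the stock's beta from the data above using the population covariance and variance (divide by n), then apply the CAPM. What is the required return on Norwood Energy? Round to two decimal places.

6.10%

Mean R_i = (0.6 − 2.0 − 6.5 − 7.0 + 2.1 − 6.0 − 3.2 − 6.6) / 8 = -3.5750%
Mean R_m = (10.6 + 1.8 − 7.1 − 8.8 − 3.4 − 4.1 + 3.6 − 7.5) / 8 = -1.8625%
Σ(R_i − R̄_i)(R_m − R̄_m) = 112.6825  ⇒  Cov = 112.6825 / 8 = 14.0853
Σ(R_m − R̄_m)² = 313.2788  ⇒  Var(R_m) = 313.2788 / 8 = 39.1599
β = Cov / Var(R_m) = 14.0853 / 39.1599 = 0.3597
E(R) = R_f + β × MRP = 5.01% + 0.3597 × 3.03% = 6.10%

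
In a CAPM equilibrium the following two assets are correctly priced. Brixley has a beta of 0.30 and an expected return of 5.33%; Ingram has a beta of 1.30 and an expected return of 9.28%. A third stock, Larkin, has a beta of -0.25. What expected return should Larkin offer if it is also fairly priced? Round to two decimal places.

MRP (SML slope) = (9.28% − 5.33%) / (1.30 − 0.30) = 3.95% / 1.00 = 3.9500%
R_f (intercept) = 5.33% − 0.30 × 3.9500% = 4.1450%
E(R_Larkin) = R_f + β × MRP = 4.1450% + -0.25 × 3.9500% = 3.16%

3.16%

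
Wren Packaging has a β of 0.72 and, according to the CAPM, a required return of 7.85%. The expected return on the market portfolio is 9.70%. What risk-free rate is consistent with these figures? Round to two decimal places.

E(R) = R_f + β(E(R_m) − R_f) = R_f(1 − β) + β·E(R_m)
7.85% = R_f × (1 − 0.72) + 0.72 × 9.70%
7.85% = R_f × 0.28 + 6.9840%
R_f = (7.85% − 6.9840%) / 0.28 = 3.09%

3.09%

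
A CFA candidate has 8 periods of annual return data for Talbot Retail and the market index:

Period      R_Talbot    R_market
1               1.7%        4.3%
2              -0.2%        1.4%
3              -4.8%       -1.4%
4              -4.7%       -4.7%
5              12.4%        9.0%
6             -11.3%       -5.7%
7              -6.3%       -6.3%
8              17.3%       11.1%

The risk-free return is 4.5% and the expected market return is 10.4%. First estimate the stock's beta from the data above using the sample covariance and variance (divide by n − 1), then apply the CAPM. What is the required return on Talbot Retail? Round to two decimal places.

Mean R_i = (1.7 − 0.2 − 4.8 − 4.7 + 12.4 − 11.3 − 6.3 + 17.3) / 8 = 0.5125%
Mean R_m = (4.3 + 1.4 − 1.4 − 4.7 + 9.0 − 5.7 − 6.3 + 11.1) / 8 = 0.9625%
Σ(R_i − R̄_i)(R_m − R̄_m) = 439.6238  ⇒  Cov = 439.6238 / 7 = 62.8034
Σ(R_m − R̄_m)² = 313.4788  ⇒  Var(R_m) = 313.4788 / 7 = 44.7827
β = Cov / Var(R_m) = 62.8034 / 44.7827 = 1.4024
MRP = 10.4% − 4.5% = 5.90%
E(R) = R_f + β × MRP = 4.5% + 1.4024 × 5.9% = 12.77%

12.77%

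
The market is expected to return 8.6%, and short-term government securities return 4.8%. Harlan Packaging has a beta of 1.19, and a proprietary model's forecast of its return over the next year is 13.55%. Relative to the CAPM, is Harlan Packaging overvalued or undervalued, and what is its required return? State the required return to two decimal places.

Undervalued; required return 9.32%

MRP = 8.6% − 4.8% = 3.80%
Required return = R_f + β·MRP = 4.8% + 1.19 × 3.8% = 9.32%
Forecast 13.55% > required 9.32% → the stock plots above the SML → undervalued.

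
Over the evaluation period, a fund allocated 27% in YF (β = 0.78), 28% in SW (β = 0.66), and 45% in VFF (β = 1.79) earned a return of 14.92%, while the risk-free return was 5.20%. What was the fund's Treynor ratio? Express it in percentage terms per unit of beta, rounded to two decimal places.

8.09%

β_P = 0.27×0.78 + 0.28×0.66 + 0.45×1.79 = 1.2009
Treynor = (R_P − R_f) / β_P = (14.92% − 5.20%) / 1.2009 = 9.72% / 1.2009 = 8.09%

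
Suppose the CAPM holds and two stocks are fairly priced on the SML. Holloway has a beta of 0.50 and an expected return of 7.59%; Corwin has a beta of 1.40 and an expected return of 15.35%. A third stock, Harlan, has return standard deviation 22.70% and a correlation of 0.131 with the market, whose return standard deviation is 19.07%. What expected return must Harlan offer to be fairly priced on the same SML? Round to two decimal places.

MRP = (15.35% − 7.59%) / (1.40 − 0.50) = 8.6222%
R_f = 7.59% − 0.50 × 8.6222% = 3.2789%
β_Harlan = ρ·σ_i/σ_m = 0.131 × 22.70 / 19.07 = 0.1559
E(R_Harlan) = R_f + β × MRP = 3.2789% + 0.1559 × 8.6222% = 4.62%

4.62%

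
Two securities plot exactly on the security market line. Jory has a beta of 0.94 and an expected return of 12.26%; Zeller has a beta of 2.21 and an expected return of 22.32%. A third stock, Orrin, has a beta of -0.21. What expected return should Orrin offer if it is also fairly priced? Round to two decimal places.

MRP (SML slope) = (22.32% − 12.26%) / (2.21 − 0.94) = 10.06% / 1.27 = 7.9213%
R_f (intercept) = 12.26% − 0.94 × 7.9213% = 4.8140%
E(R_Orrin) = R_f + β × MRP = 4.8140% + -0.21 × 7.9213% = 3.15%

3.15%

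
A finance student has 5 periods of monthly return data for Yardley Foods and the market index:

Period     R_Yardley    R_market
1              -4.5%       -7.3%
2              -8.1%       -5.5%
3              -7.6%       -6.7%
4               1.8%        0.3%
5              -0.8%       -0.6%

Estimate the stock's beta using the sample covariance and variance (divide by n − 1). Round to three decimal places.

Mean R_i = (-4.5 − 8.1 − 7.6 + 1.8 − 0.8) / 5 = -3.8400%
Mean R_m = (-7.3 − 5.5 − 6.7 + 0.3 − 0.6) / 5 = -3.9600%
Σ(R_i − R̄_i)(R_m − R̄_m) = 53.3080  ⇒  Cov = 53.3080 / 4 = 13.3270
Σ(R_m − R̄_m)² = 50.4720  ⇒  Var(R_m) = 50.4720 / 4 = 12.6180
β = Cov / Var(R_m) = 13.3270 / 12.6180 = 1.0562

1.056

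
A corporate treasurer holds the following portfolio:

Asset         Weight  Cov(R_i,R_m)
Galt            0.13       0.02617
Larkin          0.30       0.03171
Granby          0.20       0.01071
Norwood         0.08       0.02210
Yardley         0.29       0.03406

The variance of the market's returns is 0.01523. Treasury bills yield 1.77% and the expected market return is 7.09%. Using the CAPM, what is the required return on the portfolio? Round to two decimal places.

β_Galt = 0.02617 / 0.01523 = 1.7183
β_Larkin = 0.03171 / 0.01523 = 2.0821
β_Granby = 0.01071 / 0.01523 = 0.7032
β_Norwood = 0.02210 / 0.01523 = 1.4511
β_Yardley = 0.03406 / 0.01523 = 2.2364
β_P = Σ w_i β_i = 0.13×1.7183 + 0.30×2.0821 + 0.20×0.7032 + 0.08×1.4511 + 0.29×2.2364 = 1.7533
MRP = 7.09% − 1.77% = 5.32%
E(R_P) = R_f + β_P × MRP = 1.77% + 1.7533 × 5.32% = 11.10%

11.10%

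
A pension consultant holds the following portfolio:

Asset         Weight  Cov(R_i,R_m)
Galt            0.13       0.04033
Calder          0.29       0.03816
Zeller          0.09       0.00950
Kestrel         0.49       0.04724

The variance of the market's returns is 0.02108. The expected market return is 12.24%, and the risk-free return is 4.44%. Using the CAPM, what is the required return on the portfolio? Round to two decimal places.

19.36%

β_Galt = 0.04033 / 0.02108 = 1.9132
β_Calder = 0.03816 / 0.02108 = 1.8102
β_Zeller = 0.00950 / 0.02108 = 0.4507
β_Kestrel = 0.04724 / 0.02108 = 2.2410
β_P = Σ w_i β_i = 0.13×1.9132 + 0.29×1.8102 + 0.09×0.4507 + 0.49×2.2410 = 1.9123
MRP = 12.24% − 4.44% = 7.80%
E(R_P) = R_f + β_P × MRP = 4.44% + 1.9123 × 7.80% = 19.36%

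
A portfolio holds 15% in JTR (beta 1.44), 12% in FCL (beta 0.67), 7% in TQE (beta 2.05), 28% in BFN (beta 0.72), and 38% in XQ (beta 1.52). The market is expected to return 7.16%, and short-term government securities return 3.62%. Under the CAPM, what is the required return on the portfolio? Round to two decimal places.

7.94%

β_P = Σ w_i β_i = 0.15×1.44 + 0.12×0.67 + 0.07×2.05 + 0.28×0.72 + 0.38×1.52 = 1.2191
MRP = 7.16% − 3.62% = 3.54%
E(R_P) = R_f + β_P × MRP = 3.62% + 1.2191 × 3.54% = 7.94%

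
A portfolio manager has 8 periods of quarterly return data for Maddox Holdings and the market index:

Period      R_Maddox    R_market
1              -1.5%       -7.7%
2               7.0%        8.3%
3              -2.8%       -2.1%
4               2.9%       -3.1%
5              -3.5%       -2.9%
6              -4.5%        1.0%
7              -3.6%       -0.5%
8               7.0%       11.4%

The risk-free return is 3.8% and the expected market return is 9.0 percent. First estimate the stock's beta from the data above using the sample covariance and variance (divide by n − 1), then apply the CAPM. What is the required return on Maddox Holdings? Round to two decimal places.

6.65%

Mean R_i = (-1.5 + 7.0 − 2.8 + 2.9 − 3.5 − 4.5 − 3.6 + 7.0) / 8 = 0.1250%
Mean R_m = (-7.7 + 8.3 − 2.1 − 3.1 − 2.9 + 1.0 − 0.5 + 11.4) / 8 = 0.5500%
Σ(R_i − R̄_i)(R_m − R̄_m) = 153.2400  ⇒  Cov = 153.2400 / 7 = 21.8914
Σ(R_m − R̄_m)² = 279.4000  ⇒  Var(R_m) = 279.4000 / 7 = 39.9143
β = Cov / Var(R_m) = 21.8914 / 39.9143 = 0.5485
MRP = 9.0% − 3.8% = 5.20%
E(R) = R_f + β × MRP = 3.8% + 0.5485 × 5.2% = 6.65%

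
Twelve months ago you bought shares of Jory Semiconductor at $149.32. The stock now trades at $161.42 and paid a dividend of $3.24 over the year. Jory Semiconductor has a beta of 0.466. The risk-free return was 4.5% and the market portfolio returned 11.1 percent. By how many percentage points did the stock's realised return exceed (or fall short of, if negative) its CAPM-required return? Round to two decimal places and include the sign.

+2.70%

Realised HPR = (P1 + D1 − P0) / P0 = (161.42 + 3.24 − 149.32) / 149.32 = 15.34 / 149.32 = 10.2732%
MRP = 11.1% − 4.5% = 6.60%
CAPM required = R_f + β·MRP = 4.5% + 0.466 × 6.6% = 7.5756%
α = realised − required = 10.2732% − 7.5756% = +2.70%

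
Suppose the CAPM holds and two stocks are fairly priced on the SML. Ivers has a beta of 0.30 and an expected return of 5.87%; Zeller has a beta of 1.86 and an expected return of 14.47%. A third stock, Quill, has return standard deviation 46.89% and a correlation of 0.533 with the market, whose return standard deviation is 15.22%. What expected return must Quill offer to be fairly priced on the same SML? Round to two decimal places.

13.27%

MRP = (14.47% − 5.87%) / (1.86 − 0.30) = 5.5128%
R_f = 5.87% − 0.30 × 5.5128% = 4.2162%
β_Quill = ρ·σ_i/σ_m = 0.533 × 46.89 / 15.22 = 1.6421
E(R_Quill) = R_f + β × MRP = 4.2162% + 1.6421 × 5.5128% = 13.27%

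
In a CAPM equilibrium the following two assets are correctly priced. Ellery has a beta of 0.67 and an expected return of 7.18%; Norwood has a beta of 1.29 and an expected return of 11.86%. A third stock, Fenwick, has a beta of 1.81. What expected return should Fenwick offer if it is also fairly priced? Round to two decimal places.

MRP (SML slope) = (11.86% − 7.18%) / (1.29 − 0.67) = 4.68% / 0.62 = 7.5484%
R_f (intercept) = 7.18% − 0.67 × 7.5484% = 2.1226%
E(R_Fenwick) = R_f + β × MRP = 2.1226% + 1.81 × 7.5484% = 15.79%

15.79%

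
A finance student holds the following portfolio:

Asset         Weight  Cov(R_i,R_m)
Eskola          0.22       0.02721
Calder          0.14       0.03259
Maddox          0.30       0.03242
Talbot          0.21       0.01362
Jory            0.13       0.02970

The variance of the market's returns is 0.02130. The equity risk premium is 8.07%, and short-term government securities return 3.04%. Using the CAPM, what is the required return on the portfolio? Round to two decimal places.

β_Eskola = 0.02721 / 0.02130 = 1.2775
β_Calder = 0.03259 / 0.02130 = 1.5300
β_Maddox = 0.03242 / 0.02130 = 1.5221
β_Talbot = 0.01362 / 0.02130 = 0.6394
β_Jory = 0.02970 / 0.02130 = 1.3944
β_P = Σ w_i β_i = 0.22×1.2775 + 0.14×1.5300 + 0.30×1.5221 + 0.21×0.6394 + 0.13×1.3944 = 1.2674
E(R_P) = R_f + β_P × MRP = 3.04% + 1.2674 × 8.07% = 13.27%

13.27%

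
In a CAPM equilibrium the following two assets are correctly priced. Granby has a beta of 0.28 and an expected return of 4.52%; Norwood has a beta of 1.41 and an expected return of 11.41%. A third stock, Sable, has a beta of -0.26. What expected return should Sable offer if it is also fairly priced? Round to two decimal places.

MRP (SML slope) = (11.41% − 4.52%) / (1.41 − 0.28) = 6.89% / 1.13 = 6.0973%
R_f (intercept) = 4.52% − 0.28 × 6.0973% = 2.8128%
E(R_Sable) = R_f + β × MRP = 2.8128% + -0.26 × 6.0973% = 1.23%

1.23%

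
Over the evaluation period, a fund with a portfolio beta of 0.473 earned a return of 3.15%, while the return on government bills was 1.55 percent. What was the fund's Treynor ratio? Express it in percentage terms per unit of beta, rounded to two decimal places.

3.38%

Treynor = (R_P − R_f) / β_P = (3.15% − 1.55%) / 0.4730 = 1.60% / 0.4730 = 3.38%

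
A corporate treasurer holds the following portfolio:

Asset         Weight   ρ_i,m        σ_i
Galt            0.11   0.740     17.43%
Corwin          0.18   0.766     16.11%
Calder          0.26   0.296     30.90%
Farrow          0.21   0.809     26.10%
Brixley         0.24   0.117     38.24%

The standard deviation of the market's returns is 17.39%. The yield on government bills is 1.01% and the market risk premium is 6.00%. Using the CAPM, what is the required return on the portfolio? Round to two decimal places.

β_Galt = 0.740 × 17.43% / 17.39% = 0.7417
β_Corwin = 0.766 × 16.11% / 17.39% = 0.7096
β_Calder = 0.296 × 30.90% / 17.39% = 0.5260
β_Farrow = 0.809 × 26.10% / 17.39% = 1.2142
β_Brixley = 0.117 × 38.24% / 17.39% = 0.2573
β_P = Σ w_i β_i = 0.11×0.7417 + 0.18×0.7096 + 0.26×0.5260 + 0.21×1.2142 + 0.24×0.2573 = 0.6628
E(R_P) = R_f + β_P × MRP = 1.01% + 0.6628 × 6.00% = 4.99%

4.99%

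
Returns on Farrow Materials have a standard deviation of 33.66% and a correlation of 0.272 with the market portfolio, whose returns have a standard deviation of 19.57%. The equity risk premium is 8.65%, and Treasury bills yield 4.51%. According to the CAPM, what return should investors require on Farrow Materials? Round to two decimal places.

8.56%

β = ρ × σ_i / σ_m = 0.272 × 33.66% / 19.57% = 0.4678
E(R) = 4.51% + 0.4678 × 8.65% = 8.56%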